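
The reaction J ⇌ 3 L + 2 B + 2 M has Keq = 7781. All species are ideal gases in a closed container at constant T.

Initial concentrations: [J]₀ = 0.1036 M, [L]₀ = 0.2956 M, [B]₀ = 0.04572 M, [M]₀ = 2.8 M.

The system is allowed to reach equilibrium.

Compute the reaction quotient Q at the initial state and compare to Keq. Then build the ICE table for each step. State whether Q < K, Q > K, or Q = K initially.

Q₀ = 0.004086 vs Keq = 7781 ⇒ Q<K, forward
Step 1:
                    J           L           B           M
  init         0.1036      0.2956     0.04572         2.8
  Δ           -0.1036      0.3108      0.2072      0.2072
  eq       1.6569e-05      0.6064      0.2529       3.007
  solve Keq expr → x = 0.1036; check Q = 7781

Q₀ = 0.004086; Q < K (proceeds forward)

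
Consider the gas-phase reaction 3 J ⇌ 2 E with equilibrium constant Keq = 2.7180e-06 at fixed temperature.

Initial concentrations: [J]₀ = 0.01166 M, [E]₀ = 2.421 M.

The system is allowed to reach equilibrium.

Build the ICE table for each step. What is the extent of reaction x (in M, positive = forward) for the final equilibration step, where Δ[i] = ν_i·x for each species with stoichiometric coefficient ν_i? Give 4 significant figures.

x = -1.205 M

Q₀ = 3.6974e+06 vs Keq = 2.7180e-06 ⇒ Q>K, reverse
Step 1:
                   J          E
  Initial    0.01166      2.421
  Change       3.614      -2.41
  Equil        3.626    0.01138
  solve Keq expr → x = -1.205; check Q = 2.7180e-06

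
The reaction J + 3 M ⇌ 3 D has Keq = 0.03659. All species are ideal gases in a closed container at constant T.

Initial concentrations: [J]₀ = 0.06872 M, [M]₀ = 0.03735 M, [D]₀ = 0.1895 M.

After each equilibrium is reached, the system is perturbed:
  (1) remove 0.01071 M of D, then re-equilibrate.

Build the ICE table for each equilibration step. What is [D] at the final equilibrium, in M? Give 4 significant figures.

[D]_eq = 0.03028 M

Q₀ = 1901 vs Keq = 0.03659 ⇒ Q>K, reverse
Step 1:
                  J         M         D
  I         0.06872   0.03735    0.1895
  C          0.0525    0.1575   -0.1575
  E          0.1212    0.1948   0.03201
  solve Keq expr → x = -0.0525; check Q = 0.03659
Then remove 0.01071 M of D.
Step 2:
                  J         M         D
  I          0.1212    0.1948    0.0213
  C       -0.002994 -0.008981  0.008981
  E          0.1182    0.1859   0.03028
  solve Keq expr → x = 0.002994; check Q = 0.03659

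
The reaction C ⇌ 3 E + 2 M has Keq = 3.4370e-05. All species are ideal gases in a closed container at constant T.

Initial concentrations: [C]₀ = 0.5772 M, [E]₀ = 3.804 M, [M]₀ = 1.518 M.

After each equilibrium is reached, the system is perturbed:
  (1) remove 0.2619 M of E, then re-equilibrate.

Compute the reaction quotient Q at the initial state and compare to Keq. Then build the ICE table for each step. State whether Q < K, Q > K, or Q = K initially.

Q₀ = 219.8 vs Keq = 3.4370e-05 ⇒ Q>K, reverse
Step 1:
                  C         E         M
  Initial    0.5772     3.804     1.518
  Change     0.7572    -2.272    -1.514
  Equil       1.334     1.532   0.00357
  solve Keq expr → x = -0.7572; check Q = 3.4370e-05
Then remove 0.2619 M of E.
Step 2:
                  C         E         M
  Initial     1.334      1.27   0.00357
  Change  -5.7422e-04  0.001723  0.001148
  Equil       1.334     1.272  0.004719
  solve Keq expr → x = 5.7422e-04; check Q = 3.4370e-05

Q₀ = 219.8; Q > K (proceeds reverse)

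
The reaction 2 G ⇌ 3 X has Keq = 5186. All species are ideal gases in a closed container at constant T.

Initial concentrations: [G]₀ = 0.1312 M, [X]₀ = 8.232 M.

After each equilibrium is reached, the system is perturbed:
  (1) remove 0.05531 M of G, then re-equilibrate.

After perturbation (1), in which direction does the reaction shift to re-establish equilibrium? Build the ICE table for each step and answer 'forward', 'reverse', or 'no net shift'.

Direction: reverse

Q₀ = 3.2408e+04 vs Keq = 5186 ⇒ Q>K, reverse
Step 1:
                  G         X
  Initial    0.1312     8.232
  Change     0.1807   -0.2711
  Equil      0.3119     7.961
  solve Keq expr → x = -0.09036; check Q = 5186
Then remove 0.05531 M of G.
Step 2:
                  G         X
  Initial    0.2566     7.961
  Change    0.05084  -0.07626
  Equil      0.3074     7.885
  solve Keq expr → x = -0.02542; check Q = 5186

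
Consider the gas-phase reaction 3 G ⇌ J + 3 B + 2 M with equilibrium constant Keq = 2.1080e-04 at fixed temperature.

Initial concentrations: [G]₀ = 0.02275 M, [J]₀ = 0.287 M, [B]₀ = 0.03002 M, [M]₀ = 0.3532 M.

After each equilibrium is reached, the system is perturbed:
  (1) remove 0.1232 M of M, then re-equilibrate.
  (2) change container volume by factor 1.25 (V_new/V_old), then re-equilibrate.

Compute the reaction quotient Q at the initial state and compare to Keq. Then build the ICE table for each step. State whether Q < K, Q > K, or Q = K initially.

Q₀ = 0.08226 vs Keq = 2.1080e-04 ⇒ Q>K, reverse
Step 1:
                   G          J          B          M
  Initial    0.02275      0.287    0.03002     0.3532
  Change      0.0217  -0.007232    -0.0217   -0.01446
  Equil      0.04445     0.2798   0.008323     0.3387
  solve Keq expr → x = -0.007232; check Q = 2.1080e-04
Then remove 0.1232 M of M.
Step 2:
                   G          J          B          M
  Initial    0.04445     0.2798   0.008323     0.2155
  Change   -0.002289 7.6287e-04   0.002289   0.001526
  Equil      0.04216     0.2805    0.01061     0.2171
  solve Keq expr → x = 7.6287e-04; check Q = 2.1080e-04
Then change container volume by factor 1.25 (V_new/V_old).
Step 3:
                   G          J          B          M
  Initial    0.03373     0.2244   0.008489     0.1736
  Change   -0.001578 5.2584e-04   0.001578   0.001052
  Equil      0.03215      0.225    0.01007     0.1747
  solve Keq expr → x = 5.2584e-04; check Q = 2.1080e-04

Q₀ = 0.08226; Q > K (proceeds reverse)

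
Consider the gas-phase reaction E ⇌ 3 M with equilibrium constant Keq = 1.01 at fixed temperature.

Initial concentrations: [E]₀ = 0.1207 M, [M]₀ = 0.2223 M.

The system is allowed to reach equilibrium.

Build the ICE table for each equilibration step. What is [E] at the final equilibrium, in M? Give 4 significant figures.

[E]_eq = 0.06225 M

Q₀ = 0.09101 vs Keq = 1.01 ⇒ Q<K, forward
Step 1:
                    E           M
  Initial      0.1207      0.2223
  Change     -0.05845      0.1753
  Equil       0.06225      0.3976
  solve Keq expr → x = 0.05845; check Q = 1.01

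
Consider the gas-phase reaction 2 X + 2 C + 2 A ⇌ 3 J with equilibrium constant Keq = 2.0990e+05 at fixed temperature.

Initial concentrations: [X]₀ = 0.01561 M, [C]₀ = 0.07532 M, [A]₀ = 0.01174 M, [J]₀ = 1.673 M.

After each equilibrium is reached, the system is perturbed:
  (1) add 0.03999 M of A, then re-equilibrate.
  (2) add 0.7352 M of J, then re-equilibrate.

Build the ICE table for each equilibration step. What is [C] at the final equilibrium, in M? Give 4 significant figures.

Q₀ = 2.4577e+10 vs Keq = 2.0990e+05 ⇒ Q>K, reverse
Step 1:
                   X          C          A          J
  I          0.01561    0.07532    0.01174      1.673
  C           0.1262     0.1262     0.1262    -0.1893
  E           0.1418     0.2016      0.138      1.484
  solve Keq expr → x = -0.06312; check Q = 2.0990e+05
Then add 0.03999 M of A.
Step 2:
                   X          C          A          J
  I           0.1418     0.2016      0.178      1.484
  C         -0.01282   -0.01282   -0.01282    0.01923
  E            0.129     0.1887     0.1651      1.503
  solve Keq expr → x = 0.00641; check Q = 2.0990e+05
Then add 0.7352 M of J.
Step 3:
                   X          C          A          J
  I            0.129     0.1887     0.1651      2.238
  C          0.03257    0.03257    0.03257   -0.04885
  E           0.1616     0.2213     0.1977      2.189
  solve Keq expr → x = -0.01628; check Q = 2.0990e+05

[C]_eq = 0.2213 M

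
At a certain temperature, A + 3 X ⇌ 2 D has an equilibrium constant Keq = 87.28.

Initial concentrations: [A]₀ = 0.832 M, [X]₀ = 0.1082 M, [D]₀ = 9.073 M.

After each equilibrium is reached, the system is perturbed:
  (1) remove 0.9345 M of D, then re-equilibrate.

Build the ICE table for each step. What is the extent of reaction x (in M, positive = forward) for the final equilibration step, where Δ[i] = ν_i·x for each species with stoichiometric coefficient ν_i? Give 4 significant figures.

x = 0.01991 M

Q₀ = 7.8108e+04 vs Keq = 87.28 ⇒ Q>K, reverse
Step 1:
                  A         X         D
  Initial     0.832    0.1082     9.073
  Change      0.268     0.804    -0.536
  Equil         1.1    0.9122     8.537
  solve Keq expr → x = -0.268; check Q = 87.28
Then remove 0.9345 M of D.
Step 2:
                  A         X         D
  Initial       1.1    0.9122     7.602
  Change   -0.01991  -0.05973   0.03982
  Equil        1.08    0.8525     7.642
  solve Keq expr → x = 0.01991; check Q = 87.28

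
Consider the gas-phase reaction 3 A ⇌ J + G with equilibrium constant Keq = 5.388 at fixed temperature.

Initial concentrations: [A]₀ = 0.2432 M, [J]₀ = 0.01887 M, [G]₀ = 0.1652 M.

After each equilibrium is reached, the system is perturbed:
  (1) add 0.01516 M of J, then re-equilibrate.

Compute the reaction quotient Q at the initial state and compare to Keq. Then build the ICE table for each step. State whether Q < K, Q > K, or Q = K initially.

Q₀ = 0.2167; Q < K (proceeds forward)

Q₀ = 0.2167 vs Keq = 5.388 ⇒ Q<K, forward
Step 1:
                  A         J         G
  I          0.2432   0.01887    0.1652
  C         -0.1142   0.03806   0.03806
  E           0.129   0.05693    0.2033
  solve Keq expr → x = 0.03806; check Q = 5.388
Then add 0.01516 M of J.
Step 2:
                  A         J         G
  I           0.129   0.07209    0.2033
  C        0.008166 -0.002722 -0.002722
  E          0.1372   0.06937    0.2005
  solve Keq expr → x = -0.002722; check Q = 5.388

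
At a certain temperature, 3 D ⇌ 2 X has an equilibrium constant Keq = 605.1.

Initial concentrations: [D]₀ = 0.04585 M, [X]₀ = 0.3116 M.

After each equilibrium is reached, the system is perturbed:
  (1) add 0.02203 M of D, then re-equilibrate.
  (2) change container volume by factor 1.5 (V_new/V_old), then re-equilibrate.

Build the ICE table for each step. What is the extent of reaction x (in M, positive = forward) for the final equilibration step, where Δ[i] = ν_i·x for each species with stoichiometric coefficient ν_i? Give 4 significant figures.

x = -0.001635 M

Q₀ = 1007 vs Keq = 605.1 ⇒ Q>K, reverse
Step 1:
                   D          X
  I          0.04585     0.3116
  C         0.007878  -0.005252
  E          0.05373     0.3063
  solve Keq expr → x = -0.002626; check Q = 605.1
Then add 0.02203 M of D.
Step 2:
                   D          X
  I          0.07576     0.3063
  C         -0.02045    0.01363
  E          0.05531       0.32
  solve Keq expr → x = 0.006816; check Q = 605.1
Then change container volume by factor 1.5 (V_new/V_old).
Step 3:
                   D          X
  I          0.03687     0.2133
  C         0.004904  -0.003269
  E          0.04178     0.2101
  solve Keq expr → x = -0.001635; check Q = 605.1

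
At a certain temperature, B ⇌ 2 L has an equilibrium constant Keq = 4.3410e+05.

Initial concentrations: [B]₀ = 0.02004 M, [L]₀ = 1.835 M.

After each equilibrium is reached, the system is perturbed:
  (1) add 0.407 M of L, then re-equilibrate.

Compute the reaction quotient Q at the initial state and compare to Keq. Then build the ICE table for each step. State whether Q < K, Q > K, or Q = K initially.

Q₀ = 168; Q < K (proceeds forward)

Q₀ = 168 vs Keq = 4.3410e+05 ⇒ Q<K, forward
Step 1:
                   B          L
  Initial    0.02004      1.835
  Change    -0.02003    0.04006
  Equil   8.0992e-06      1.875
  solve Keq expr → x = 0.02003; check Q = 4.3410e+05
Then add 0.407 M of L.
Step 2:
                   B          L
  Initial 8.0992e-06      2.282
  Change  3.8975e-06 -7.7950e-06
  Equil   1.1997e-05      2.282
  solve Keq expr → x = -3.8975e-06; check Q = 4.3410e+05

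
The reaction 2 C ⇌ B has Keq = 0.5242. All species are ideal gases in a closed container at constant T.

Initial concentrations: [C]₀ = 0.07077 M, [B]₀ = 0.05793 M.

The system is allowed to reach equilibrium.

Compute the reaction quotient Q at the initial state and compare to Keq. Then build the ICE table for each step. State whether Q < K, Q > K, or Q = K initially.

Q₀ = 11.57; Q > K (proceeds reverse)

Q₀ = 11.57 vs Keq = 0.5242 ⇒ Q>K, reverse
Step 1:
                   C          B
  init       0.07077    0.05793
  Δ          0.08907   -0.04454
  eq          0.1598    0.01339
  solve Keq expr → x = -0.04454; check Q = 0.5242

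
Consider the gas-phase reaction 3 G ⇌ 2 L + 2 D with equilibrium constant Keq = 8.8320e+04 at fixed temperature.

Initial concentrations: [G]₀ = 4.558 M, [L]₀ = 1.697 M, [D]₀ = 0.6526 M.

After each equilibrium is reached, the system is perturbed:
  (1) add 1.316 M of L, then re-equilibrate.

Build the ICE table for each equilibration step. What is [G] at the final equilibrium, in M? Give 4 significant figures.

Q₀ = 0.01295 vs Keq = 8.8320e+04 ⇒ Q<K, forward
Step 1:
                    G           L           D
  I             4.558       1.697      0.6526
  C            -4.411       2.941       2.941
  E            0.1465       4.638       3.594
  solve Keq expr → x = 1.47; check Q = 8.8320e+04
Then add 1.316 M of L.
Step 2:
                    G           L           D
  I            0.1465       5.954       3.594
  C           0.02567    -0.01711    -0.01711
  E            0.1722       5.937       3.576
  solve Keq expr → x = -0.008555; check Q = 8.8320e+04

[G]_eq = 0.1722 M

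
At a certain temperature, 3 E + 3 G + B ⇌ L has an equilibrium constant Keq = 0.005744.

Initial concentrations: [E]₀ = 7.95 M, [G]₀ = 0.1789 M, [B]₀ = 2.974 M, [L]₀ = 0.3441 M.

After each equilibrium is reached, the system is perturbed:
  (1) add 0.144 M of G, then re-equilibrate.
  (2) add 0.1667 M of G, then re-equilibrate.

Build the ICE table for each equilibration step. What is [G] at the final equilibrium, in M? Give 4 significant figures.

[G]_eq = 0.3632 M

Q₀ = 0.04022 vs Keq = 0.005744 ⇒ Q>K, reverse
Step 1:
                    E           G           B           L
  I              7.95      0.1789       2.974      0.3441
  C            0.1398      0.1398     0.04662    -0.04662
  E              8.09      0.3187       3.021      0.2975
  solve Keq expr → x = -0.04662; check Q = 0.005744
Then add 0.144 M of G.
Step 2:
                    E           G           B           L
  I              8.09      0.4627       3.021      0.2975
  C           -0.1233     -0.1233    -0.04109     0.04109
  E             7.967      0.3395        2.98      0.3386
  solve Keq expr → x = 0.04109; check Q = 0.005744
Then add 0.1667 M of G.
Step 3:
                    E           G           B           L
  I             7.967      0.5062        2.98      0.3386
  C            -0.143      -0.143    -0.04768     0.04768
  E             7.824      0.3632       2.932      0.3862
  solve Keq expr → x = 0.04768; check Q = 0.005744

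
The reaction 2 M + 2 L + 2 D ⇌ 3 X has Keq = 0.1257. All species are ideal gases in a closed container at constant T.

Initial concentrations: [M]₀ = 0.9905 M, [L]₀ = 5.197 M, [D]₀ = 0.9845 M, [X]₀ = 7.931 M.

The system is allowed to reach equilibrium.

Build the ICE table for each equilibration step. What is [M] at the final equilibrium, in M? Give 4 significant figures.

Q₀ = 19.42 vs Keq = 0.1257 ⇒ Q>K, reverse
Step 1:
                   M          L          D          X
  I           0.9905      5.197     0.9845      7.931
  C             1.44       1.44       1.44      -2.16
  E             2.43      6.637      2.424      5.771
  solve Keq expr → x = -0.7199; check Q = 0.1257

[M]_eq = 2.43 M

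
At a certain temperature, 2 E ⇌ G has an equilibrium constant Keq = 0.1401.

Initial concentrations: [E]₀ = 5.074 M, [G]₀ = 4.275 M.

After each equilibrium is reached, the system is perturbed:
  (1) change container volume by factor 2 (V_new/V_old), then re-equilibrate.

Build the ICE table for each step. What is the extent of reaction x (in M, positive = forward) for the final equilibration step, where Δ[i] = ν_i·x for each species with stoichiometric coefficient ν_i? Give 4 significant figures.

Q₀ = 0.166 vs Keq = 0.1401 ⇒ Q>K, reverse
Step 1:
                   E          G
  I            5.074      4.275
  C           0.3392    -0.1696
  E            5.413      4.105
  solve Keq expr → x = -0.1696; check Q = 0.1401
Then change container volume by factor 2 (V_new/V_old).
Step 2:
                   E          G
  I            2.707      2.053
  C           0.7525    -0.3763
  E            3.459      1.676
  solve Keq expr → x = -0.3763; check Q = 0.1401

x = -0.3763 M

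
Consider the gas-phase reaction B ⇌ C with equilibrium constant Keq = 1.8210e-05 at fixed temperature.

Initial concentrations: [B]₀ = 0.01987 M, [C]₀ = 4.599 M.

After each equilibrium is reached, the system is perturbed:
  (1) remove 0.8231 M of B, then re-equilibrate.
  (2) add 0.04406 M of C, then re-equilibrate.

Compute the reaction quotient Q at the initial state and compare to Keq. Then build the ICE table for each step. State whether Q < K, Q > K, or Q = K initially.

Q₀ = 231.5 vs Keq = 1.8210e-05 ⇒ Q>K, reverse
Step 1:
                   B          C
  init       0.01987      4.599
  Δ            4.599     -4.599
  eq           4.619 8.4108e-05
  solve Keq expr → x = -4.599; check Q = 1.8210e-05
Then remove 0.8231 M of B.
Step 2:
                   B          C
  init         3.796 8.4108e-05
  Δ       1.4988e-05 -1.4988e-05
  eq           3.796 6.9120e-05
  solve Keq expr → x = -1.4988e-05; check Q = 1.8210e-05
Then add 0.04406 M of C.
Step 3:
                   B          C
  init         3.796    0.04413
  Δ          0.04406   -0.04406
  eq            3.84 6.9922e-05
  solve Keq expr → x = -0.04406; check Q = 1.8210e-05

Q₀ = 231.5; Q > K (proceeds reverse)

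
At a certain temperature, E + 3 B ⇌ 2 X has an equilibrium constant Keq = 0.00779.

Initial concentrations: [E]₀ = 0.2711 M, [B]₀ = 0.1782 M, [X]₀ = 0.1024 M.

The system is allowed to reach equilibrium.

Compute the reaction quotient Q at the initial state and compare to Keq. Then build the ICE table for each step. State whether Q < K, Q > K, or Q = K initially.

Q₀ = 6.835; Q > K (proceeds reverse)

Q₀ = 6.835 vs Keq = 0.00779 ⇒ Q>K, reverse
Step 1:
                  E         B         X
  Initial    0.2711    0.1782    0.1024
  Change    0.04673    0.1402  -0.09346
  Equil      0.3178    0.3184  0.008939
  solve Keq expr → x = -0.04673; check Q = 0.00779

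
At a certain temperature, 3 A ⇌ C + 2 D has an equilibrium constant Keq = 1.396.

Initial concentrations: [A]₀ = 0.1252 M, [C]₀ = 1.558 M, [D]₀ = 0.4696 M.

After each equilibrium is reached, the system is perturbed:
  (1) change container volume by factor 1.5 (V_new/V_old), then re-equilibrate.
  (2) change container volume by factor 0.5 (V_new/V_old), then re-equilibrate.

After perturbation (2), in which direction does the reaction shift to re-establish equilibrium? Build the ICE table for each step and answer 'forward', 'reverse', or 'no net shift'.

Direction: no net shift

Q₀ = 175.1 vs Keq = 1.396 ⇒ Q>K, reverse
Step 1:
                   A          C          D
  I           0.1252      1.558     0.4696
  C            0.299   -0.09966    -0.1993
  E           0.4242      1.458     0.2703
  solve Keq expr → x = -0.09966; check Q = 1.396
Then change container volume by factor 1.5 (V_new/V_old).
Step 2:
                   A          C          D
  I           0.2828     0.9722     0.1802
  C                0          0          0
  E           0.2828     0.9722     0.1802
  solve Keq expr → x = 0; check Q = 1.396
Then change container volume by factor 0.5 (V_new/V_old).
Step 3:
                   A          C          D
  I           0.5656      1.944     0.3604
  C                0          0          0
  E           0.5656      1.944     0.3604
  solve Keq expr → x = 0; check Q = 1.396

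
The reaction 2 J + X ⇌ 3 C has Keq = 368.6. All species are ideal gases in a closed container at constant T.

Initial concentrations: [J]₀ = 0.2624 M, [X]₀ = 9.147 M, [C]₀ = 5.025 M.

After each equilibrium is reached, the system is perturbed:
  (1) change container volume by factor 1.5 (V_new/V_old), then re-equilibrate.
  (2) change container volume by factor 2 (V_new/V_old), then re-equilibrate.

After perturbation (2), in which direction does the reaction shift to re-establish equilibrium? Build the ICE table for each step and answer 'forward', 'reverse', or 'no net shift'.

Direction: no net shift

Q₀ = 201.5 vs Keq = 368.6 ⇒ Q<K, forward
Step 1:
                    J           X           C
  Initial      0.2624       9.147       5.025
  Change      -0.0626     -0.0313      0.0939
  Equil        0.1998       9.116       5.119
  solve Keq expr → x = 0.0313; check Q = 368.6
Then change container volume by factor 1.5 (V_new/V_old).
Step 2:
                    J           X           C
  Initial      0.1332       6.077       3.413
  Change            0           0           0
  Equil        0.1332       6.077       3.413
  solve Keq expr → x = 0; check Q = 368.6
Then change container volume by factor 2 (V_new/V_old).
Step 3:
                    J           X           C
  Initial      0.0666       3.039       1.706
  Change            0           0           0
  Equil        0.0666       3.039       1.706
  solve Keq expr → x = 0; check Q = 368.6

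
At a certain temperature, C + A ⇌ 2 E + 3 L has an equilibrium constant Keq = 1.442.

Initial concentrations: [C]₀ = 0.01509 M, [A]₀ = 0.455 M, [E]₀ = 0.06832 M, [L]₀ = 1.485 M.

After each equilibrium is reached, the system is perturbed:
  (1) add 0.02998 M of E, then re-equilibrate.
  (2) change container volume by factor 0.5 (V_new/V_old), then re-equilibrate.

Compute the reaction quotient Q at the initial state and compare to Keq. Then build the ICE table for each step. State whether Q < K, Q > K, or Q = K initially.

Q₀ = 2.226 vs Keq = 1.442 ⇒ Q>K, reverse
Step 1:
                   C          A          E          L
  Initial    0.01509      0.455    0.06832      1.485
  Change    0.003347   0.003347  -0.006695   -0.01004
  Equil      0.01844     0.4583    0.06163      1.475
  solve Keq expr → x = -0.003347; check Q = 1.442
Then add 0.02998 M of E.
Step 2:
                   C          A          E          L
  Initial    0.01844     0.4583    0.09161      1.475
  Change    0.007818   0.007818   -0.01564   -0.02345
  Equil      0.02626     0.4662    0.07597      1.452
  solve Keq expr → x = -0.007818; check Q = 1.442
Then change container volume by factor 0.5 (V_new/V_old).
Step 3:
                   C          A          E          L
  Initial    0.05251     0.9323     0.1519      2.903
  Change     0.03782    0.03782   -0.07564    -0.1135
  Equil      0.09033     0.9702     0.0763       2.79
  solve Keq expr → x = -0.03782; check Q = 1.442

Q₀ = 2.226; Q > K (proceeds reverse)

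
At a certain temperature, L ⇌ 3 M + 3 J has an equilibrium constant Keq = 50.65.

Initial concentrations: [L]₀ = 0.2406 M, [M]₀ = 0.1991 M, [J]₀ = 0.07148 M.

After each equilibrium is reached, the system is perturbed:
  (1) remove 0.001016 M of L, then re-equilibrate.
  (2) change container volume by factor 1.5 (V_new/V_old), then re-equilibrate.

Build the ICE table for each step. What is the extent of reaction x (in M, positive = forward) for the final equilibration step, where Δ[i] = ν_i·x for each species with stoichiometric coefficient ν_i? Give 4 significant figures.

x = 0.003717 M

Q₀ = 1.1980e-05 vs Keq = 50.65 ⇒ Q<K, forward
Step 1:
                   L          M          J
  init        0.2406     0.1991    0.07148
  Δ          -0.2339     0.7018     0.7018
  eq        0.006674     0.9009     0.7733
  solve Keq expr → x = 0.2339; check Q = 50.65
Then remove 0.001016 M of L.
Step 2:
                   L          M          J
  init      0.005658     0.9009     0.7733
  Δ       8.8873e-04  -0.002666  -0.002666
  eq        0.006547     0.8982     0.7706
  solve Keq expr → x = -8.8873e-04; check Q = 50.65
Then change container volume by factor 1.5 (V_new/V_old).
Step 3:
                   L          M          J
  init      0.004365     0.5988     0.5137
  Δ        -0.003717    0.01115    0.01115
  eq      6.4788e-04       0.61     0.5249
  solve Keq expr → x = 0.003717; check Q = 50.65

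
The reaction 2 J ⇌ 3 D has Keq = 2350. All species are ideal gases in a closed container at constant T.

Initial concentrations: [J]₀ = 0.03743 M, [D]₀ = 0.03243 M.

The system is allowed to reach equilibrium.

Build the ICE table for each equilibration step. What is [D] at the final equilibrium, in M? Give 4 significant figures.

[D]_eq = 0.08777 M

Q₀ = 0.02434 vs Keq = 2350 ⇒ Q<K, forward
Step 1:
                    J           D
  I           0.03743     0.03243
  C          -0.03689     0.05534
  E        5.3640e-04     0.08777
  solve Keq expr → x = 0.01845; check Q = 2350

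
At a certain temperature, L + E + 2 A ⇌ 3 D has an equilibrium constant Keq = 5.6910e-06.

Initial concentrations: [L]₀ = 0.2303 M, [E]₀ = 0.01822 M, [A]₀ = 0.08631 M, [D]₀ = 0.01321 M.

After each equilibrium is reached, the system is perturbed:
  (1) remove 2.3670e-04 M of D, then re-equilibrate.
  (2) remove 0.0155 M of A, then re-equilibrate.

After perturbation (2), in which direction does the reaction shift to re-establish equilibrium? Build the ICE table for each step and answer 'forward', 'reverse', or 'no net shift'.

Q₀ = 0.07375 vs Keq = 5.6910e-06 ⇒ Q>K, reverse
Step 1:
                  L         E         A         D
  Initial    0.2303   0.01822   0.08631   0.01321
  Change   0.004188  0.004188  0.008377  -0.01257
  Equil      0.2345   0.02241   0.09469 6.4481e-04
  solve Keq expr → x = -0.004188; check Q = 5.6910e-06
Then remove 2.3670e-04 M of D.
Step 2:
                  L         E         A         D
  Initial    0.2345   0.02241   0.09469 4.0811e-04
  Change  -7.8388e-05 -7.8388e-05 -1.5678e-04 2.3516e-04
  Equil      0.2344   0.02233   0.09453 6.4328e-04
  solve Keq expr → x = 7.8388e-05; check Q = 5.6910e-06
Then remove 0.0155 M of A.
Step 3:
                  L         E         A         D
  Initial    0.2344   0.02233   0.07903 6.4328e-04
  Change  2.3980e-05 2.3980e-05 4.7960e-05 -7.1940e-05
  Equil      0.2344   0.02235   0.07908 5.7134e-04
  solve Keq expr → x = -2.3980e-05; check Q = 5.6910e-06

Direction: reverse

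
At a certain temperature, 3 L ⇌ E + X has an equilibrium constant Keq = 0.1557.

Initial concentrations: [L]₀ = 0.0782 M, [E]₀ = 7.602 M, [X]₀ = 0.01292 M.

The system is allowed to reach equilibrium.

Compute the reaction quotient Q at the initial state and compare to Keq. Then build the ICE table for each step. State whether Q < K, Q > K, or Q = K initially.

Q₀ = 205.4 vs Keq = 0.1557 ⇒ Q>K, reverse
Step 1:
                   L          E          X
  I           0.0782      7.602    0.01292
  C          0.03866   -0.01289   -0.01289
  E           0.1169      7.589 3.2743e-05
  solve Keq expr → x = -0.01289; check Q = 0.1557

Q₀ = 205.4; Q > K (proceeds reverse)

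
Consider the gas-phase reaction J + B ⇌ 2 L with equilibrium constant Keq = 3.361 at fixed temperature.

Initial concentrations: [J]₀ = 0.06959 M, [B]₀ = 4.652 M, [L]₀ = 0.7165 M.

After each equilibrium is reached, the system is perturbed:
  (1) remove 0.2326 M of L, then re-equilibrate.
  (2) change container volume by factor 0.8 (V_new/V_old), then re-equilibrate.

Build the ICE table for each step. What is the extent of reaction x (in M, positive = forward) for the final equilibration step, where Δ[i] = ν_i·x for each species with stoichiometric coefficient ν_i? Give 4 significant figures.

Q₀ = 1.586 vs Keq = 3.361 ⇒ Q<K, forward
Step 1:
                   J          B          L
  I          0.06959      4.652     0.7165
  C         -0.03064   -0.03064    0.06128
  E          0.03895      4.621     0.7778
  solve Keq expr → x = 0.03064; check Q = 3.361
Then remove 0.2326 M of L.
Step 2:
                   J          B          L
  I          0.03895      4.621     0.5452
  C         -0.01723   -0.01723    0.03447
  E          0.02171      4.604     0.5797
  solve Keq expr → x = 0.01723; check Q = 3.361
Then change container volume by factor 0.8 (V_new/V_old).
Step 3:
                   J          B          L
  I          0.02714      5.755     0.7246
  C                0          0          0
  E          0.02714      5.755     0.7246
  solve Keq expr → x = 0; check Q = 3.361

x = 0 M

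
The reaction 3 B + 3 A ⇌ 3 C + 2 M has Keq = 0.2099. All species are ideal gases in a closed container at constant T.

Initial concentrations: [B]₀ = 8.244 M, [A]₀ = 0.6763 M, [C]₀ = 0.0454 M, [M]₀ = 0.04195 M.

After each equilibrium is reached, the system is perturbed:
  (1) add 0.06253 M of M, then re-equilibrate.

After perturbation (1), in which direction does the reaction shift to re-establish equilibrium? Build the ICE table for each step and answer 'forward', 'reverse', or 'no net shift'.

Q₀ = 9.5017e-10 vs Keq = 0.2099 ⇒ Q<K, forward
Step 1:
                  B         A         C         M
  Initial     8.244    0.6763    0.0454   0.04195
  Change     -0.595    -0.595     0.595    0.3967
  Equil       7.649   0.08132    0.6404    0.4386
  solve Keq expr → x = 0.1983; check Q = 0.2099
Then add 0.06253 M of M.
Step 2:
                  B         A         C         M
  Initial     7.649   0.08132    0.6404    0.5011
  Change   0.006151  0.006151 -0.006151 -0.004101
  Equil       7.655   0.08747    0.6342     0.497
  solve Keq expr → x = -0.00205; check Q = 0.2099

Direction: reverse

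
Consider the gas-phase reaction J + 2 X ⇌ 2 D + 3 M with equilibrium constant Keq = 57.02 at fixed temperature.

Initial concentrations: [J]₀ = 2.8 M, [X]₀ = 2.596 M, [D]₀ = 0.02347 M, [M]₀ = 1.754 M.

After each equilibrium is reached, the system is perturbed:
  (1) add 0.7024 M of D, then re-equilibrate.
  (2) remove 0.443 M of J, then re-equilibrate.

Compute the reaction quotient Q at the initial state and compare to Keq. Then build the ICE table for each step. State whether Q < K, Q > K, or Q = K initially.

Q₀ = 1.5752e-04 vs Keq = 57.02 ⇒ Q<K, forward
Step 1:
                   J          X          D          M
  init           2.8      2.596    0.02347      1.754
  Δ          -0.7434     -1.487      1.487       2.23
  eq           2.057      1.109       1.51      3.984
  solve Keq expr → x = 0.7434; check Q = 57.02
Then add 0.7024 M of D.
Step 2:
                   J          X          D          M
  init         2.057      1.109      2.213      3.984
  Δ          0.09503     0.1901    -0.1901    -0.2851
  eq           2.152      1.299      2.023      3.699
  solve Keq expr → x = -0.09503; check Q = 57.02
Then remove 0.443 M of J.
Step 3:
                   J          X          D          M
  init         1.709      1.299      2.023      3.699
  Δ           0.0286     0.0572    -0.0572    -0.0858
  eq           1.737      1.356      1.965      3.613
  solve Keq expr → x = -0.0286; check Q = 57.02

Q₀ = 1.5752e-04; Q < K (proceeds forward)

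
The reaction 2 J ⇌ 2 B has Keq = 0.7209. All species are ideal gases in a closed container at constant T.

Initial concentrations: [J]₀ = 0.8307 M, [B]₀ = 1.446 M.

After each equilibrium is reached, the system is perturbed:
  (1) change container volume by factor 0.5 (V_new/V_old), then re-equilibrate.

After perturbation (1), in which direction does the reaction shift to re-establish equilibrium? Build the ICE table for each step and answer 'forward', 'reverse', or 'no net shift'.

Q₀ = 3.03 vs Keq = 0.7209 ⇒ Q>K, reverse
Step 1:
                  J         B
  Initial    0.8307     1.446
  Change     0.4006   -0.4006
  Equil       1.231     1.045
  solve Keq expr → x = -0.2003; check Q = 0.7209
Then change container volume by factor 0.5 (V_new/V_old).
Step 2:
                  J         B
  Initial     2.463     2.091
  Change          0         0
  Equil       2.463     2.091
  solve Keq expr → x = 0; check Q = 0.7209

Direction: no net shift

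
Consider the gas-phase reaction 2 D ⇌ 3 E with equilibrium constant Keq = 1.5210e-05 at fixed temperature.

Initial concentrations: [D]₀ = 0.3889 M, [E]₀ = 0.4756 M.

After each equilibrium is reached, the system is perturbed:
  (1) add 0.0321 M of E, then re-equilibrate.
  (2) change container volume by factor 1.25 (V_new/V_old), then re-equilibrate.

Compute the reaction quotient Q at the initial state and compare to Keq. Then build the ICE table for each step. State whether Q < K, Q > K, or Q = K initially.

Q₀ = 0.7113; Q > K (proceeds reverse)

Q₀ = 0.7113 vs Keq = 1.5210e-05 ⇒ Q>K, reverse
Step 1:
                  D         E
  init       0.3889    0.4756
  Δ          0.3041   -0.4562
  eq          0.693    0.0194
  solve Keq expr → x = -0.1521; check Q = 1.5210e-05
Then add 0.0321 M of E.
Step 2:
                  D         E
  init        0.693    0.0515
  Δ         0.02114  -0.03171
  eq         0.7142    0.0198
  solve Keq expr → x = -0.01057; check Q = 1.5210e-05
Then change container volume by factor 1.25 (V_new/V_old).
Step 3:
                  D         E
  init       0.5713   0.01584
  Δ       -8.0457e-04  0.001207
  eq         0.5705   0.01704
  solve Keq expr → x = 4.0229e-04; check Q = 1.5210e-05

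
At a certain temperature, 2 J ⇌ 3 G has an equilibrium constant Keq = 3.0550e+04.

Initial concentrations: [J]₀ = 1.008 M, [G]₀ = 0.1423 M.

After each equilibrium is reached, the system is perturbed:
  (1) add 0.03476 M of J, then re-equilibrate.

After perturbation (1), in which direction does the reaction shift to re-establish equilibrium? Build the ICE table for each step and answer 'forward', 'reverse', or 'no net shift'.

Q₀ = 0.002836 vs Keq = 3.0550e+04 ⇒ Q<K, forward
Step 1:
                    J           G
  Initial       1.008      0.1423
  Change       -0.996       1.494
  Equil       0.01198       1.636
  solve Keq expr → x = 0.498; check Q = 3.0550e+04
Then add 0.03476 M of J.
Step 2:
                    J           G
  Initial     0.04674       1.636
  Change     -0.03419     0.05129
  Equil       0.01254       1.688
  solve Keq expr → x = 0.0171; check Q = 3.0550e+04

Direction: forward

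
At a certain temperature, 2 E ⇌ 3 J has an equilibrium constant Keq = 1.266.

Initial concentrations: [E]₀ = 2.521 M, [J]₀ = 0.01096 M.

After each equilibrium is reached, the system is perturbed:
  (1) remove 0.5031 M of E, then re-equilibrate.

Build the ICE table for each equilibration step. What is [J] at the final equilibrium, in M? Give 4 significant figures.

Q₀ = 2.0715e-07 vs Keq = 1.266 ⇒ Q<K, forward
Step 1:
                    E           J
  Initial       2.521     0.01096
  Change      -0.9622       1.443
  Equil         1.559       1.454
  solve Keq expr → x = 0.4811; check Q = 1.266
Then remove 0.5031 M of E.
Step 2:
                    E           J
  Initial       1.056       1.454
  Change       0.1518     -0.2277
  Equil         1.207       1.227
  solve Keq expr → x = -0.07589; check Q = 1.266

[J]_eq = 1.227 M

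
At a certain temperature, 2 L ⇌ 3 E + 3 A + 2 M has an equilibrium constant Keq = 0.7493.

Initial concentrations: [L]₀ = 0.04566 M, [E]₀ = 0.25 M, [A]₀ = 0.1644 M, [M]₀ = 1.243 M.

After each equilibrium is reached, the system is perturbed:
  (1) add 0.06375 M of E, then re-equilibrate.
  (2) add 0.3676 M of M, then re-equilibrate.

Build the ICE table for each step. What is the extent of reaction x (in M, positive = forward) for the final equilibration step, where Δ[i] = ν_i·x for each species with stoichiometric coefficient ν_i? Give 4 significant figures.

Q₀ = 0.05145 vs Keq = 0.7493 ⇒ Q<K, forward
Step 1:
                  L         E         A         M
  init      0.04566      0.25    0.1644     1.243
  Δ        -0.02512   0.03769   0.03769   0.02512
  eq        0.02054    0.2877    0.2021     1.268
  solve Keq expr → x = 0.01256; check Q = 0.7493
Then add 0.06375 M of E.
Step 2:
                  L         E         A         M
  init      0.02054    0.3514    0.2021     1.268
  Δ        0.004816 -0.007224 -0.007224 -0.004816
  eq        0.02535    0.3442    0.1949     1.263
  solve Keq expr → x = -0.002408; check Q = 0.7493
Then add 0.3676 M of M.
Step 3:
                  L         E         A         M
  init      0.02535    0.3442    0.1949     1.631
  Δ        0.004626  -0.00694  -0.00694 -0.004626
  eq        0.02998    0.3373    0.1879     1.626
  solve Keq expr → x = -0.002313; check Q = 0.7493

x = -0.002313 M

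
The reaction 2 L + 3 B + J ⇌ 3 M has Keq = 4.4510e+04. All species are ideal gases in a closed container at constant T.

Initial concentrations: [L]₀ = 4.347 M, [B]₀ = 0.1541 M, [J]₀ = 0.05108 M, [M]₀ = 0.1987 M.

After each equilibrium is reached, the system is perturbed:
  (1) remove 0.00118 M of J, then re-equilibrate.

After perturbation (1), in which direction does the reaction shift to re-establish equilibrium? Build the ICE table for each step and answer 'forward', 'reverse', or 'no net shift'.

Q₀ = 2.221 vs Keq = 4.4510e+04 ⇒ Q<K, forward
Step 1:
                    L           B           J           M
  I             4.347      0.1541     0.05108      0.1987
  C          -0.08974     -0.1346    -0.04487      0.1346
  E             4.257     0.01948    0.006208      0.3333
  solve Keq expr → x = 0.04487; check Q = 4.4510e+04
Then remove 0.00118 M of J.
Step 2:
                    L           B           J           M
  I             4.257     0.01948    0.005028      0.3333
  C        6.2742e-04  9.4113e-04  3.1371e-04 -9.4113e-04
  E             4.258     0.02042    0.005341      0.3324
  solve Keq expr → x = -3.1371e-04; check Q = 4.4510e+04

Direction: reverse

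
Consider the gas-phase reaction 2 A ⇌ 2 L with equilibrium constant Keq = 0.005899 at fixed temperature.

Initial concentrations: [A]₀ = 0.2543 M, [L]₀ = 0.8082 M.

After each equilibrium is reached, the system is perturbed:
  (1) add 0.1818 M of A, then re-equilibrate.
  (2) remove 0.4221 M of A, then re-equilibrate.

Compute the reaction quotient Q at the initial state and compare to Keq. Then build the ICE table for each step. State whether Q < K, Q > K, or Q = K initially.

Q₀ = 10.1; Q > K (proceeds reverse)

Q₀ = 10.1 vs Keq = 0.005899 ⇒ Q>K, reverse
Step 1:
                    A           L
  Initial      0.2543      0.8082
  Change       0.7324     -0.7324
  Equil        0.9867     0.07578
  solve Keq expr → x = -0.3662; check Q = 0.005899
Then add 0.1818 M of A.
Step 2:
                    A           L
  Initial       1.169     0.07578
  Change     -0.01297     0.01297
  Equil         1.156     0.08875
  solve Keq expr → x = 0.006484; check Q = 0.005899
Then remove 0.4221 M of A.
Step 3:
                    A           L
  Initial      0.7334     0.08875
  Change      0.03011    -0.03011
  Equil        0.7636     0.05864
  solve Keq expr → x = -0.01505; check Q = 0.005899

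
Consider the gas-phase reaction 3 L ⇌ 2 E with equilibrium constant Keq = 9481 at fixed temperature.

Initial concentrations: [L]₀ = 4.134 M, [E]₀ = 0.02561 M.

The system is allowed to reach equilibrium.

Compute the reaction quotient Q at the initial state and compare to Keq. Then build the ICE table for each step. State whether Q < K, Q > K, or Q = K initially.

Q₀ = 9.2834e-06; Q < K (proceeds forward)

Q₀ = 9.2834e-06 vs Keq = 9481 ⇒ Q<K, forward
Step 1:
                    L           E
  I             4.134     0.02561
  C            -4.042       2.695
  E           0.09207        2.72
  solve Keq expr → x = 1.347; check Q = 9481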